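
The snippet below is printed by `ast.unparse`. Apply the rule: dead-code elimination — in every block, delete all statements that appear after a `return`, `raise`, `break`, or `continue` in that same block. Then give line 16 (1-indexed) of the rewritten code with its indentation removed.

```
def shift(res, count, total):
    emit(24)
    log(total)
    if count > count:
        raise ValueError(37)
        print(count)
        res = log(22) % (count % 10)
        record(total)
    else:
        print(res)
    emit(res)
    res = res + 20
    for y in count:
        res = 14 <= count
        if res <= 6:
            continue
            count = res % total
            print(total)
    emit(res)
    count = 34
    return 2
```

return 2

Transformed code:
def shift(res, count, total):
    emit(24)
    log(total)
    if count > count:
        raise ValueError(37)
    else:
        print(res)
    emit(res)
    res = res + 20
    for y in count:
        res = 14 <= count
        if res <= 6:
            continue
    emit(res)
    count = 34
    return 2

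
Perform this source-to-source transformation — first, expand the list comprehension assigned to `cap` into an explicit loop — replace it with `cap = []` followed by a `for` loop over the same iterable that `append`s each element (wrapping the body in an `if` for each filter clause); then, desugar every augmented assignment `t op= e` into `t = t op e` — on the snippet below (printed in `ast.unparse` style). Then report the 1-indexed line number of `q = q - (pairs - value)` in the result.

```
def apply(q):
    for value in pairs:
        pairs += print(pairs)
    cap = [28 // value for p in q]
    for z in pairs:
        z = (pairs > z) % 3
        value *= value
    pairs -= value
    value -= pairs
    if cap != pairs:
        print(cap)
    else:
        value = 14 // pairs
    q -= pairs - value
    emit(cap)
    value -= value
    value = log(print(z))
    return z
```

Transformed code:
def apply(q):
    for value in pairs:
        pairs = pairs + print(pairs)
    cap = []
    for p in q:
        cap.append(28 // value)
    for z in pairs:
        z = (pairs > z) % 3
        value = value * value
    pairs = pairs - value
    value = value - pairs
    if cap != pairs:
        print(cap)
    else:
        value = 14 // pairs
    q = q - (pairs - value)
    emit(cap)
    value = value - value
    value = log(print(z))
    return z

16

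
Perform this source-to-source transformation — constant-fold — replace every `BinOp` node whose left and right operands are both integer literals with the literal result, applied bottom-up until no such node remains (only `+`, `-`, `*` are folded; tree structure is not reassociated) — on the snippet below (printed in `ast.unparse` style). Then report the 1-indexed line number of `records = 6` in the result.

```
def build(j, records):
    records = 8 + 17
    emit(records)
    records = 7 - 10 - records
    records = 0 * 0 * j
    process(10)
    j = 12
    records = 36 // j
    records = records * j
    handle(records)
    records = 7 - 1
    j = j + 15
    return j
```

Transformed code:
def build(j, records):
    records = 25
    emit(records)
    records = -3 - records
    records = 0 * j
    process(10)
    j = 12
    records = 36 // j
    records = records * j
    handle(records)
    records = 6
    j = j + 15
    return j

11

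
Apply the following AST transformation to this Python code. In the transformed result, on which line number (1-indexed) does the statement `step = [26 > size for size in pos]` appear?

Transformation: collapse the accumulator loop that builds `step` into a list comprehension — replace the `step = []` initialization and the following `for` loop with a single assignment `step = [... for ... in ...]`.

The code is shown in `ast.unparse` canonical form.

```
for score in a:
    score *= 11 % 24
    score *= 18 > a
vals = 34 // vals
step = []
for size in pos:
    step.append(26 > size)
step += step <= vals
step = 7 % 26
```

5

Transformed code:
for score in a:
    score *= 11 % 24
    score *= 18 > a
vals = 34 // vals
step = [26 > size for size in pos]
step += step <= vals
step = 7 % 26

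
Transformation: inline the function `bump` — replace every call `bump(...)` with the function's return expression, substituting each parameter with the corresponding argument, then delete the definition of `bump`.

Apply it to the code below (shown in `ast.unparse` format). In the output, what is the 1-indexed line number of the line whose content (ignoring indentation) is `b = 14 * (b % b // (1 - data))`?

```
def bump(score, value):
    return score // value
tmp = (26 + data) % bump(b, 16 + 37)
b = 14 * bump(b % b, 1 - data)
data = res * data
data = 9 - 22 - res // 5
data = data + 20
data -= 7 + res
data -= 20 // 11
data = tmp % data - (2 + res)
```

2

Transformed code:
tmp = (26 + data) % (b // (16 + 37))
b = 14 * (b % b // (1 - data))
data = res * data
data = 9 - 22 - res // 5
data = data + 20
data -= 7 + res
data -= 20 // 11
data = tmp % data - (2 + res)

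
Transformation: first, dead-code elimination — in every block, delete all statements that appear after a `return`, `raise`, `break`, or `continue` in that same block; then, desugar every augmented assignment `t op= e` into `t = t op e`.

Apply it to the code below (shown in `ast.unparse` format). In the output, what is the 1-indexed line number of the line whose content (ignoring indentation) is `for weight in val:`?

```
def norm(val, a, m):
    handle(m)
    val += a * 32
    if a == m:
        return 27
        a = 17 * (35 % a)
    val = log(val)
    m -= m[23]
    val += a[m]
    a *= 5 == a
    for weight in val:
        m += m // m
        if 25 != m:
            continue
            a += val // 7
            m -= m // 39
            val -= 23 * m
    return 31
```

10

Transformed code:
def norm(val, a, m):
    handle(m)
    val = val + a * 32
    if a == m:
        return 27
    val = log(val)
    m = m - m[23]
    val = val + a[m]
    a = a * (5 == a)
    for weight in val:
        m = m + m // m
        if 25 != m:
            continue
    return 31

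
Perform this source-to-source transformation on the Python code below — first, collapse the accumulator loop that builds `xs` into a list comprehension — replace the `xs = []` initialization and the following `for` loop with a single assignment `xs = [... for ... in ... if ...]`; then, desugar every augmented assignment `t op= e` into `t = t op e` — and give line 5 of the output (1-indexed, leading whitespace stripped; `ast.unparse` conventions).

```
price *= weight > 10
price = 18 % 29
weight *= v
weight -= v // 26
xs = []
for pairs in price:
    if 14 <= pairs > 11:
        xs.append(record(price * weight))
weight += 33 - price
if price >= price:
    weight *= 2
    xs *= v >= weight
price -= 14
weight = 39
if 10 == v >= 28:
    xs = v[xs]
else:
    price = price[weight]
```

xs = [record(price * weight) for pairs in price if 14 <= pairs > 11]

Transformed code:
price = price * (weight > 10)
price = 18 % 29
weight = weight * v
weight = weight - v // 26
xs = [record(price * weight) for pairs in price if 14 <= pairs > 11]
weight = weight + (33 - price)
if price >= price:
    weight = weight * 2
    xs = xs * (v >= weight)
price = price - 14
weight = 39
if 10 == v >= 28:
    xs = v[xs]
else:
    price = price[weight]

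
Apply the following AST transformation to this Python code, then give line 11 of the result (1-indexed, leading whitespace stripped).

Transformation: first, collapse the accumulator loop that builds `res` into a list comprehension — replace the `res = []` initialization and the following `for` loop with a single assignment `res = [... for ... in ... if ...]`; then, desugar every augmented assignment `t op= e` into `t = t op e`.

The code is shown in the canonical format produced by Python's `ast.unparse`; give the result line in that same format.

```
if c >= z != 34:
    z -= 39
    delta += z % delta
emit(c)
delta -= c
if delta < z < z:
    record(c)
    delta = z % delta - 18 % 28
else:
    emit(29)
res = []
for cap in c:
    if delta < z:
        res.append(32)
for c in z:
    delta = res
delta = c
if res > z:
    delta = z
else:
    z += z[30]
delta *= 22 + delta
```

res = [32 for cap in c if delta < z]

Transformed code:
if c >= z != 34:
    z = z - 39
    delta = delta + z % delta
emit(c)
delta = delta - c
if delta < z < z:
    record(c)
    delta = z % delta - 18 % 28
else:
    emit(29)
res = [32 for cap in c if delta < z]
for c in z:
    delta = res
delta = c
if res > z:
    delta = z
else:
    z = z + z[30]
delta = delta * (22 + delta)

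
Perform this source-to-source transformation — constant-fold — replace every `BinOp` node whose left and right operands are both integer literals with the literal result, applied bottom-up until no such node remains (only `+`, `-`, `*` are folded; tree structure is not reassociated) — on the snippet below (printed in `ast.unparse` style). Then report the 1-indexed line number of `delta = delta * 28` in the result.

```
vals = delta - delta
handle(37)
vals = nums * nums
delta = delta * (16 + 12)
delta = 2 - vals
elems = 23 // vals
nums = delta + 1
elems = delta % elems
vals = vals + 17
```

Transformed code:
vals = delta - delta
handle(37)
vals = nums * nums
delta = delta * 28
delta = 2 - vals
elems = 23 // vals
nums = delta + 1
elems = delta % elems
vals = vals + 17

4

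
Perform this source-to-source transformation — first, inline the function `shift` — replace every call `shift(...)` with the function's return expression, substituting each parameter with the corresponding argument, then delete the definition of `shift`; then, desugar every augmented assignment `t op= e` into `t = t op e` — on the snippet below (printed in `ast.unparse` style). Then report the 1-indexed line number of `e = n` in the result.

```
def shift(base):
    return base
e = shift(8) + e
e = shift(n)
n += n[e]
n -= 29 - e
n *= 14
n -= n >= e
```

2

Transformed code:
e = 8 + e
e = n
n = n + n[e]
n = n - (29 - e)
n = n * 14
n = n - (n >= e)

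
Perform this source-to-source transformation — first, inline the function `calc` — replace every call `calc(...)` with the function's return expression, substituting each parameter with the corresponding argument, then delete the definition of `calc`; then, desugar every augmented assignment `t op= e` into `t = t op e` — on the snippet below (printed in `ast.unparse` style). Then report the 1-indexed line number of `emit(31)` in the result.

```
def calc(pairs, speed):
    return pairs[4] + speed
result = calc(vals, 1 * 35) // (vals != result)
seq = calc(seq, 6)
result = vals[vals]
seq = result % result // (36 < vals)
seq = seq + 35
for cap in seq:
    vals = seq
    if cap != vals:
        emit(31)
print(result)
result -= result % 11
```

Transformed code:
result = (vals[4] + 1 * 35) // (vals != result)
seq = seq[4] + 6
result = vals[vals]
seq = result % result // (36 < vals)
seq = seq + 35
for cap in seq:
    vals = seq
    if cap != vals:
        emit(31)
print(result)
result = result - result % 11

9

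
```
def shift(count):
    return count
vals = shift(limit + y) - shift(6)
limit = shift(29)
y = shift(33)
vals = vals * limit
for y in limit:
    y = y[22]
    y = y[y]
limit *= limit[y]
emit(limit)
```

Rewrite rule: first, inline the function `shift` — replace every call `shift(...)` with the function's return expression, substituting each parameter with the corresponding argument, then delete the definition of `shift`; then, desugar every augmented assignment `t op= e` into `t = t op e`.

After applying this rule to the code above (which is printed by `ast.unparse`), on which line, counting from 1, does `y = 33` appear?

Transformed code:
vals = limit + y - 6
limit = 29
y = 33
vals = vals * limit
for y in limit:
    y = y[22]
    y = y[y]
limit = limit * limit[y]
emit(limit)

3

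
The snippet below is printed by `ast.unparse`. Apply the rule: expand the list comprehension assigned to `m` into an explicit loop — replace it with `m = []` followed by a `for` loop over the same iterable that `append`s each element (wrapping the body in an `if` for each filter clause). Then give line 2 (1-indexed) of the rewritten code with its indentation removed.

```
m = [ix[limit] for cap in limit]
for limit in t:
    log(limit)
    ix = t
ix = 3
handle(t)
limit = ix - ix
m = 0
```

for cap in limit:

Transformed code:
m = []
for cap in limit:
    m.append(ix[limit])
for limit in t:
    log(limit)
    ix = t
ix = 3
handle(t)
limit = ix - ix
m = 0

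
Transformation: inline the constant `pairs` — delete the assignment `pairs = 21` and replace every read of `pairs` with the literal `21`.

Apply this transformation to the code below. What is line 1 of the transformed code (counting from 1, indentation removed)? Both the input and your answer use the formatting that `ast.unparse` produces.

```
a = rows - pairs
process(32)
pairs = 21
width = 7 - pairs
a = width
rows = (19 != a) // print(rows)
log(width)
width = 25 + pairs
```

Transformed code:
a = rows - 21
process(32)
width = 7 - 21
a = width
rows = (19 != a) // print(rows)
log(width)
width = 25 + 21

a = rows - 21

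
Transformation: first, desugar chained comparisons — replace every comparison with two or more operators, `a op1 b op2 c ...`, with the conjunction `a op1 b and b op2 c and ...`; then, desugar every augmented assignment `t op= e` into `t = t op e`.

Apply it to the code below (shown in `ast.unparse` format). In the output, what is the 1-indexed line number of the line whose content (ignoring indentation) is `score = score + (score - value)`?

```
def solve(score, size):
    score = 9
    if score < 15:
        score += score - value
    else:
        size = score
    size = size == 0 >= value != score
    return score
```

4

Transformed code:
def solve(score, size):
    score = 9
    if score < 15:
        score = score + (score - value)
    else:
        size = score
    size = size == 0 and 0 >= value and (value != score)
    return score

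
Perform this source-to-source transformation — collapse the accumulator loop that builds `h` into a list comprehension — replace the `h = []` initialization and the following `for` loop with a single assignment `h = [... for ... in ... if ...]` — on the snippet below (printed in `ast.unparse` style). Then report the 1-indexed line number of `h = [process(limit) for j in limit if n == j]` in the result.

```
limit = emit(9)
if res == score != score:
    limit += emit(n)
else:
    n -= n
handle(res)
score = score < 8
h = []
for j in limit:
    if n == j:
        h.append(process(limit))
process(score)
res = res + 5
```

8

Transformed code:
limit = emit(9)
if res == score != score:
    limit += emit(n)
else:
    n -= n
handle(res)
score = score < 8
h = [process(limit) for j in limit if n == j]
process(score)
res = res + 5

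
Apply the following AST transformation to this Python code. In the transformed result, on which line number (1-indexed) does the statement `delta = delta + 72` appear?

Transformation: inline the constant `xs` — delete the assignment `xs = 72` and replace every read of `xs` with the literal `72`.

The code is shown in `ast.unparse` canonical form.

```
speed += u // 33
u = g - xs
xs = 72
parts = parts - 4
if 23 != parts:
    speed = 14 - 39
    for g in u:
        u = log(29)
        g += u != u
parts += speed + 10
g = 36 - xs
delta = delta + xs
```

11

Transformed code:
speed += u // 33
u = g - 72
parts = parts - 4
if 23 != parts:
    speed = 14 - 39
    for g in u:
        u = log(29)
        g += u != u
parts += speed + 10
g = 36 - 72
delta = delta + 72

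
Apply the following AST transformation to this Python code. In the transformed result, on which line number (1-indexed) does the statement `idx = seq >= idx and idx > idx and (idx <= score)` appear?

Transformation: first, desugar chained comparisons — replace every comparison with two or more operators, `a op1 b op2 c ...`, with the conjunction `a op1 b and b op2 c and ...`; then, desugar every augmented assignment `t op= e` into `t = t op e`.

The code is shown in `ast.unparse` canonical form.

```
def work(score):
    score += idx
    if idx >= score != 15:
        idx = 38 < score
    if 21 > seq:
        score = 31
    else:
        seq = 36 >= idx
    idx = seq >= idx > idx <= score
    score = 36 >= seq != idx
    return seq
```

Transformed code:
def work(score):
    score = score + idx
    if idx >= score and score != 15:
        idx = 38 < score
    if 21 > seq:
        score = 31
    else:
        seq = 36 >= idx
    idx = seq >= idx and idx > idx and (idx <= score)
    score = 36 >= seq and seq != idx
    return seq

9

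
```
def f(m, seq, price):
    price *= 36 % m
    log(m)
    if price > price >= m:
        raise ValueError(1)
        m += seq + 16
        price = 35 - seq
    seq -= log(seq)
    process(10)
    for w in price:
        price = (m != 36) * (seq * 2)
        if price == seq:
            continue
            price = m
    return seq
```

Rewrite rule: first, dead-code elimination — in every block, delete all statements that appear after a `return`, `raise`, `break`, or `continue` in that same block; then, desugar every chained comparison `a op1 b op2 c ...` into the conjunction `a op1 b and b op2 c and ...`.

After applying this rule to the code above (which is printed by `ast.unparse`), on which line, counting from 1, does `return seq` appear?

Transformed code:
def f(m, seq, price):
    price *= 36 % m
    log(m)
    if price > price and price >= m:
        raise ValueError(1)
    seq -= log(seq)
    process(10)
    for w in price:
        price = (m != 36) * (seq * 2)
        if price == seq:
            continue
    return seq

12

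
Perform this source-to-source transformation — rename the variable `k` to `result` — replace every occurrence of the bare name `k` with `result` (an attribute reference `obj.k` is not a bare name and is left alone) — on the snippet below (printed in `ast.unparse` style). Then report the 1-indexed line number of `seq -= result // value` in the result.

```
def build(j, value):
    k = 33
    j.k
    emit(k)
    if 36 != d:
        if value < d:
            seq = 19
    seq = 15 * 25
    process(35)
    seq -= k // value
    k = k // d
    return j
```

10

Transformed code:
def build(j, value):
    result = 33
    j.k
    emit(result)
    if 36 != d:
        if value < d:
            seq = 19
    seq = 15 * 25
    process(35)
    seq -= result // value
    result = result // d
    return j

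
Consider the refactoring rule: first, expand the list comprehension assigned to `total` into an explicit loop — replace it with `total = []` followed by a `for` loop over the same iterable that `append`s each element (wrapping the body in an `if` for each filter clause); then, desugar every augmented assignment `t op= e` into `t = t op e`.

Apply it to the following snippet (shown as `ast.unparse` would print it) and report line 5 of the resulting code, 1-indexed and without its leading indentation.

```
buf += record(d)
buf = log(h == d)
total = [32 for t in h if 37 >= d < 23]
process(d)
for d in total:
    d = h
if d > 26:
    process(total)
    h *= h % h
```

if 37 >= d < 23:

Transformed code:
buf = buf + record(d)
buf = log(h == d)
total = []
for t in h:
    if 37 >= d < 23:
        total.append(32)
process(d)
for d in total:
    d = h
if d > 26:
    process(total)
    h = h * (h % h)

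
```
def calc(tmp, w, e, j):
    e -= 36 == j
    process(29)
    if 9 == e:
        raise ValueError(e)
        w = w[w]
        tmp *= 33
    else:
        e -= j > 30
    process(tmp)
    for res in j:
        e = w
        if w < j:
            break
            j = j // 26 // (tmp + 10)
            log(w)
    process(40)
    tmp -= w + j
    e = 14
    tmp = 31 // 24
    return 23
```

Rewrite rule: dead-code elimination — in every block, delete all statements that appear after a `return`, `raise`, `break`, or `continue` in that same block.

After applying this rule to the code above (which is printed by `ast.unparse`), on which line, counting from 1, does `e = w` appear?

Transformed code:
def calc(tmp, w, e, j):
    e -= 36 == j
    process(29)
    if 9 == e:
        raise ValueError(e)
    else:
        e -= j > 30
    process(tmp)
    for res in j:
        e = w
        if w < j:
            break
    process(40)
    tmp -= w + j
    e = 14
    tmp = 31 // 24
    return 23

10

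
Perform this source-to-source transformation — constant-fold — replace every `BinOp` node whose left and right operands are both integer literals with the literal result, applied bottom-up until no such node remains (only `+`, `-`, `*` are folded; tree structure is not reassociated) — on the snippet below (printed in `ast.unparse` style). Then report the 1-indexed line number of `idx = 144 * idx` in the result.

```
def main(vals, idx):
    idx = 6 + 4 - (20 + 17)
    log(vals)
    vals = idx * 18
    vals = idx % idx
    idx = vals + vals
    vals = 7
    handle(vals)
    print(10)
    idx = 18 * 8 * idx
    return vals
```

10

Transformed code:
def main(vals, idx):
    idx = -27
    log(vals)
    vals = idx * 18
    vals = idx % idx
    idx = vals + vals
    vals = 7
    handle(vals)
    print(10)
    idx = 144 * idx
    return vals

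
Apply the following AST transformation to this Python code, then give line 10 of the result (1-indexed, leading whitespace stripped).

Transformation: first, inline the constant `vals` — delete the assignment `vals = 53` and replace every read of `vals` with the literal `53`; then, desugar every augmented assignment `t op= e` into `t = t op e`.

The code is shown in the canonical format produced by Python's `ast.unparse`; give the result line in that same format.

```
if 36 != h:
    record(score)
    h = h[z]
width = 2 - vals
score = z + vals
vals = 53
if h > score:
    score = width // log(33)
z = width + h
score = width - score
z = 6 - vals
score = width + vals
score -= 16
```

Transformed code:
if 36 != h:
    record(score)
    h = h[z]
width = 2 - 53
score = z + 53
if h > score:
    score = width // log(33)
z = width + h
score = width - score
z = 6 - 53
score = width + 53
score = score - 16

z = 6 - 53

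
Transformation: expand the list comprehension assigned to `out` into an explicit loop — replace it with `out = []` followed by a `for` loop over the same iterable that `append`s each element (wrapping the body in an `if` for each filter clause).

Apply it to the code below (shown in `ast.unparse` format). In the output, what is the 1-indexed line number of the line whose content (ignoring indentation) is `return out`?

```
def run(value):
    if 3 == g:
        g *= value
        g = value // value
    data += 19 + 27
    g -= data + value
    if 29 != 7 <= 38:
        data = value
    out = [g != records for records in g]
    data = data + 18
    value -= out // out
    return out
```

14

Transformed code:
def run(value):
    if 3 == g:
        g *= value
        g = value // value
    data += 19 + 27
    g -= data + value
    if 29 != 7 <= 38:
        data = value
    out = []
    for records in g:
        out.append(g != records)
    data = data + 18
    value -= out // out
    return out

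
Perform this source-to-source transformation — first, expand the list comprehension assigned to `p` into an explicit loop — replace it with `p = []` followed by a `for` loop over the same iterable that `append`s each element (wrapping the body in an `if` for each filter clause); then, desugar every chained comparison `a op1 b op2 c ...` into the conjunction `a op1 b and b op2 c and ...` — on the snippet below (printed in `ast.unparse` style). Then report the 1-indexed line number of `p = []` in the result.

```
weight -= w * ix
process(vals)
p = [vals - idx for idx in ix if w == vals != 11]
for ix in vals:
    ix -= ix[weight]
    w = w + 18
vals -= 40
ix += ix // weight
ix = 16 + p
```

3

Transformed code:
weight -= w * ix
process(vals)
p = []
for idx in ix:
    if w == vals and vals != 11:
        p.append(vals - idx)
for ix in vals:
    ix -= ix[weight]
    w = w + 18
vals -= 40
ix += ix // weight
ix = 16 + p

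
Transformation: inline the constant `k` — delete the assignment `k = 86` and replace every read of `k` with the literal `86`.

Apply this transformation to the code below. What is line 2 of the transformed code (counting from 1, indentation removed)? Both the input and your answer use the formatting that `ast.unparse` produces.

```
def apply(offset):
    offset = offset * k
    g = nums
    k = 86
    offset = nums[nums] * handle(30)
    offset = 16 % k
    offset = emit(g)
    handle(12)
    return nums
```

offset = offset * 86

Transformed code:
def apply(offset):
    offset = offset * 86
    g = nums
    offset = nums[nums] * handle(30)
    offset = 16 % 86
    offset = emit(g)
    handle(12)
    return nums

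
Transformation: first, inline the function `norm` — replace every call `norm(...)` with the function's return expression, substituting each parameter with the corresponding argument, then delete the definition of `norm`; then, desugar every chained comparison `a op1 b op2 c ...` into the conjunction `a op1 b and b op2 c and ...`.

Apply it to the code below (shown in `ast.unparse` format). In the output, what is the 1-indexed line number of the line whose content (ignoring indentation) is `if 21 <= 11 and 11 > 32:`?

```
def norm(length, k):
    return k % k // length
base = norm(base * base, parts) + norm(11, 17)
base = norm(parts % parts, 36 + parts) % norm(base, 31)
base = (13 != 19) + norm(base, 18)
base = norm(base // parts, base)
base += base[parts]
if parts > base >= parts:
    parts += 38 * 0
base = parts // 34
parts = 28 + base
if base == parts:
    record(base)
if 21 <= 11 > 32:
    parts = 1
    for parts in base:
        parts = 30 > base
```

Transformed code:
base = parts % parts // (base * base) + 17 % 17 // 11
base = (36 + parts) % (36 + parts) // (parts % parts) % (31 % 31 // base)
base = (13 != 19) + 18 % 18 // base
base = base % base // (base // parts)
base += base[parts]
if parts > base and base >= parts:
    parts += 38 * 0
base = parts // 34
parts = 28 + base
if base == parts:
    record(base)
if 21 <= 11 and 11 > 32:
    parts = 1
    for parts in base:
        parts = 30 > base

12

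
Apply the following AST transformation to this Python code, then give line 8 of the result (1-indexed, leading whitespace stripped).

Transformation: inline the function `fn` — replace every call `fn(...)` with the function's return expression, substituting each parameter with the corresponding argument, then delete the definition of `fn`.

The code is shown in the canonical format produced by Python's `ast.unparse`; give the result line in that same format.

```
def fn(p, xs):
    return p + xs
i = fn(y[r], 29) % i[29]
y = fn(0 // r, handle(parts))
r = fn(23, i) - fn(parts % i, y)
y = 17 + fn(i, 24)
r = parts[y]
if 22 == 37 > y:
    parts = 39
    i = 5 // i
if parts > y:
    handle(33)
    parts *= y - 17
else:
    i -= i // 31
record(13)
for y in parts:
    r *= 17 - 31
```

i = 5 // i

Transformed code:
i = (y[r] + 29) % i[29]
y = 0 // r + handle(parts)
r = 23 + i - (parts % i + y)
y = 17 + (i + 24)
r = parts[y]
if 22 == 37 > y:
    parts = 39
    i = 5 // i
if parts > y:
    handle(33)
    parts *= y - 17
else:
    i -= i // 31
record(13)
for y in parts:
    r *= 17 - 31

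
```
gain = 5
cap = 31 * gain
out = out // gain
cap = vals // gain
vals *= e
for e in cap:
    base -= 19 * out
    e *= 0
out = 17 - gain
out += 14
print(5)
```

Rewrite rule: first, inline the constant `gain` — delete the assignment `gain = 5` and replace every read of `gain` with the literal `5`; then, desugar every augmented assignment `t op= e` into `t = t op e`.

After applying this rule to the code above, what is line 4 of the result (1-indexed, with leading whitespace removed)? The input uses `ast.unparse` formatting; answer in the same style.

vals = vals * e

Transformed code:
cap = 31 * 5
out = out // 5
cap = vals // 5
vals = vals * e
for e in cap:
    base = base - 19 * out
    e = e * 0
out = 17 - 5
out = out + 14
print(5)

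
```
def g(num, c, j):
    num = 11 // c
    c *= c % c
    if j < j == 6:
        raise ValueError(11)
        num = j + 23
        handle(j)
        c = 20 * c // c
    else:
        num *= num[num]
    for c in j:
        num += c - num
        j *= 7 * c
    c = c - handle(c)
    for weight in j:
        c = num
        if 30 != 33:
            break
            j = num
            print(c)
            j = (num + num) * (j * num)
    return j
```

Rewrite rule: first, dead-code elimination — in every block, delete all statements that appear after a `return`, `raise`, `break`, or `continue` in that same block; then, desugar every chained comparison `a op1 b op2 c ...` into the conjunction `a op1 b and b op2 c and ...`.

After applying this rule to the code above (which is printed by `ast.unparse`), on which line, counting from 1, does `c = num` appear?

Transformed code:
def g(num, c, j):
    num = 11 // c
    c *= c % c
    if j < j and j == 6:
        raise ValueError(11)
    else:
        num *= num[num]
    for c in j:
        num += c - num
        j *= 7 * c
    c = c - handle(c)
    for weight in j:
        c = num
        if 30 != 33:
            break
    return j

13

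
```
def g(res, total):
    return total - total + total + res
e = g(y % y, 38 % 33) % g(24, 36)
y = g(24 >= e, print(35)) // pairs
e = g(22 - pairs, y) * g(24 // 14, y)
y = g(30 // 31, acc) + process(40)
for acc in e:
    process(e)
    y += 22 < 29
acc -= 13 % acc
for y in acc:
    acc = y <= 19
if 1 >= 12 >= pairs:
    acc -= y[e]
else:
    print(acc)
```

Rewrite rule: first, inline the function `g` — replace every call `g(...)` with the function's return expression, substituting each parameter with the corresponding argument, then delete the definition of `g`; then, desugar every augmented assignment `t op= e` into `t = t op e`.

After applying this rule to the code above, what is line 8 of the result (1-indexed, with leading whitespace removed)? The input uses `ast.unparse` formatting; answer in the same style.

Transformed code:
e = (38 % 33 - 38 % 33 + 38 % 33 + y % y) % (36 - 36 + 36 + 24)
y = (print(35) - print(35) + print(35) + (24 >= e)) // pairs
e = (y - y + y + (22 - pairs)) * (y - y + y + 24 // 14)
y = acc - acc + acc + 30 // 31 + process(40)
for acc in e:
    process(e)
    y = y + (22 < 29)
acc = acc - 13 % acc
for y in acc:
    acc = y <= 19
if 1 >= 12 >= pairs:
    acc = acc - y[e]
else:
    print(acc)

acc = acc - 13 % acc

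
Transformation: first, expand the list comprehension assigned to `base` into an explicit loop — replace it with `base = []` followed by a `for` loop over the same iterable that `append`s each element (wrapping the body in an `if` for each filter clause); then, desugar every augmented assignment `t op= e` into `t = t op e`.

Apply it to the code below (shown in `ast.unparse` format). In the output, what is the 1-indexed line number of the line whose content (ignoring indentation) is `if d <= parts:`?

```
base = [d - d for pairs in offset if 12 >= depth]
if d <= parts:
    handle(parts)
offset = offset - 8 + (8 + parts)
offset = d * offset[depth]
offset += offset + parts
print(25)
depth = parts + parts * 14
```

5

Transformed code:
base = []
for pairs in offset:
    if 12 >= depth:
        base.append(d - d)
if d <= parts:
    handle(parts)
offset = offset - 8 + (8 + parts)
offset = d * offset[depth]
offset = offset + (offset + parts)
print(25)
depth = parts + parts * 14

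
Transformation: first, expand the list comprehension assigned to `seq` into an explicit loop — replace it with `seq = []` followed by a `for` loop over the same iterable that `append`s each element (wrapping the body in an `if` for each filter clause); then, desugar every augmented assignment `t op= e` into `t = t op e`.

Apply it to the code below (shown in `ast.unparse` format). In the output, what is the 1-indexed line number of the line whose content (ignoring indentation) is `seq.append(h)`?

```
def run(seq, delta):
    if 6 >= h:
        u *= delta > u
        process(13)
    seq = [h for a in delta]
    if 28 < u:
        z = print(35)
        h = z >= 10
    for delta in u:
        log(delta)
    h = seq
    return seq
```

Transformed code:
def run(seq, delta):
    if 6 >= h:
        u = u * (delta > u)
        process(13)
    seq = []
    for a in delta:
        seq.append(h)
    if 28 < u:
        z = print(35)
        h = z >= 10
    for delta in u:
        log(delta)
    h = seq
    return seq

7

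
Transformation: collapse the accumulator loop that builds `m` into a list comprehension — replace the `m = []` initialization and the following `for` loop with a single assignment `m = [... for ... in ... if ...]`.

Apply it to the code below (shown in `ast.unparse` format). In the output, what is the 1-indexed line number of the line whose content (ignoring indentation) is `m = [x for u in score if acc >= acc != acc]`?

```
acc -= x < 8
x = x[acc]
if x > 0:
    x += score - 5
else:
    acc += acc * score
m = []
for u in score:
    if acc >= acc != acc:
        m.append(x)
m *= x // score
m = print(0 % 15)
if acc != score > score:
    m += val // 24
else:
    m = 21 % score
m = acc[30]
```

7

Transformed code:
acc -= x < 8
x = x[acc]
if x > 0:
    x += score - 5
else:
    acc += acc * score
m = [x for u in score if acc >= acc != acc]
m *= x // score
m = print(0 % 15)
if acc != score > score:
    m += val // 24
else:
    m = 21 % score
m = acc[30]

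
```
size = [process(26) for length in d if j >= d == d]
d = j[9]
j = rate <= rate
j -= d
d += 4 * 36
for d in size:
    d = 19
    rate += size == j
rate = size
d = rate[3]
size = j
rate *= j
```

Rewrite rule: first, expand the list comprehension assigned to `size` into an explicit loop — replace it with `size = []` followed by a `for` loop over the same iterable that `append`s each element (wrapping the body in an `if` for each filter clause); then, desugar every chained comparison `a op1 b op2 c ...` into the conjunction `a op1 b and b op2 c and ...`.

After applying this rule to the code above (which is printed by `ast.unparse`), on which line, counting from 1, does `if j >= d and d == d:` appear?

Transformed code:
size = []
for length in d:
    if j >= d and d == d:
        size.append(process(26))
d = j[9]
j = rate <= rate
j -= d
d += 4 * 36
for d in size:
    d = 19
    rate += size == j
rate = size
d = rate[3]
size = j
rate *= j

3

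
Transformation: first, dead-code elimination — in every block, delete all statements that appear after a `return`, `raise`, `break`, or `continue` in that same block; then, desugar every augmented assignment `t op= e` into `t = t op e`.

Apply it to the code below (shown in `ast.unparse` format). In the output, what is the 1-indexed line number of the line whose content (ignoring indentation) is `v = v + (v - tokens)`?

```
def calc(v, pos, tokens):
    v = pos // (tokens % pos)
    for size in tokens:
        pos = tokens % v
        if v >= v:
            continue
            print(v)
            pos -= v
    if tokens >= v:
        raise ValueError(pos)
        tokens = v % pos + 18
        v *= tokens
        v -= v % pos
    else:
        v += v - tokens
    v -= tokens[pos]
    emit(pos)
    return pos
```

10

Transformed code:
def calc(v, pos, tokens):
    v = pos // (tokens % pos)
    for size in tokens:
        pos = tokens % v
        if v >= v:
            continue
    if tokens >= v:
        raise ValueError(pos)
    else:
        v = v + (v - tokens)
    v = v - tokens[pos]
    emit(pos)
    return pos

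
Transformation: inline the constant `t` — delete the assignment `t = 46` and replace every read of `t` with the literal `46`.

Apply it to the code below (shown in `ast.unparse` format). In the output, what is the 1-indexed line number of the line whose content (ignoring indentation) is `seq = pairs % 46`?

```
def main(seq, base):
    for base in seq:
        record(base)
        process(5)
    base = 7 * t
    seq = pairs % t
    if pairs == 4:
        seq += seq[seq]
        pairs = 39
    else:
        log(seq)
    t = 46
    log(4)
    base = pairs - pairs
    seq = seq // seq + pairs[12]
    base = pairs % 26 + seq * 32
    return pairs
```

6

Transformed code:
def main(seq, base):
    for base in seq:
        record(base)
        process(5)
    base = 7 * 46
    seq = pairs % 46
    if pairs == 4:
        seq += seq[seq]
        pairs = 39
    else:
        log(seq)
    log(4)
    base = pairs - pairs
    seq = seq // seq + pairs[12]
    base = pairs % 26 + seq * 32
    return pairs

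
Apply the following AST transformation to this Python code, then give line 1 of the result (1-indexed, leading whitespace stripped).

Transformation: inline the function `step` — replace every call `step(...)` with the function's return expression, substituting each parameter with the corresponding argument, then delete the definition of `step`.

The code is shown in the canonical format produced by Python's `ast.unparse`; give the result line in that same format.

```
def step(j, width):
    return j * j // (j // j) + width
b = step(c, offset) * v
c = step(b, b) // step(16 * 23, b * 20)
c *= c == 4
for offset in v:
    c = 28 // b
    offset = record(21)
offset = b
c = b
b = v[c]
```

b = (c * c // (c // c) + offset) * v

Transformed code:
b = (c * c // (c // c) + offset) * v
c = (b * b // (b // b) + b) // (16 * 23 * (16 * 23) // (16 * 23 // (16 * 23)) + b * 20)
c *= c == 4
for offset in v:
    c = 28 // b
    offset = record(21)
offset = b
c = b
b = v[c]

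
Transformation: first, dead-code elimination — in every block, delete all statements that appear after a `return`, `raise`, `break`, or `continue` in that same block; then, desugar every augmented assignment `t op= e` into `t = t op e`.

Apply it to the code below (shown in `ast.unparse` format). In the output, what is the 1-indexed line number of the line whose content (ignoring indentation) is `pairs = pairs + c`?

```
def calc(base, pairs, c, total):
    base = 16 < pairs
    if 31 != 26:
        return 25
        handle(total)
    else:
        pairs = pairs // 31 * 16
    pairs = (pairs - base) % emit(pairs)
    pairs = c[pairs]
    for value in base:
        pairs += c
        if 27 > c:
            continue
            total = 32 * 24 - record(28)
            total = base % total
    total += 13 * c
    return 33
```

Transformed code:
def calc(base, pairs, c, total):
    base = 16 < pairs
    if 31 != 26:
        return 25
    else:
        pairs = pairs // 31 * 16
    pairs = (pairs - base) % emit(pairs)
    pairs = c[pairs]
    for value in base:
        pairs = pairs + c
        if 27 > c:
            continue
    total = total + 13 * c
    return 33

10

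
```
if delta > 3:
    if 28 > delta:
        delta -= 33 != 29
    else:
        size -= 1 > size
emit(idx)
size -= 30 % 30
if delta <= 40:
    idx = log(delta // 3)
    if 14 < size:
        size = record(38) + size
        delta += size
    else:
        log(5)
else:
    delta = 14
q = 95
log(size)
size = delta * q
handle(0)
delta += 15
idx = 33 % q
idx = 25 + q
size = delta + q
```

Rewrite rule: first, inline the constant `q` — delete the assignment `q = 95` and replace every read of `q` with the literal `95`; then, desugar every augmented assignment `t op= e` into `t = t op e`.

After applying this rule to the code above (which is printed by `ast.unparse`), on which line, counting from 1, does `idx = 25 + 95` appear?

22

Transformed code:
if delta > 3:
    if 28 > delta:
        delta = delta - (33 != 29)
    else:
        size = size - (1 > size)
emit(idx)
size = size - 30 % 30
if delta <= 40:
    idx = log(delta // 3)
    if 14 < size:
        size = record(38) + size
        delta = delta + size
    else:
        log(5)
else:
    delta = 14
log(size)
size = delta * 95
handle(0)
delta = delta + 15
idx = 33 % 95
idx = 25 + 95
size = delta + 95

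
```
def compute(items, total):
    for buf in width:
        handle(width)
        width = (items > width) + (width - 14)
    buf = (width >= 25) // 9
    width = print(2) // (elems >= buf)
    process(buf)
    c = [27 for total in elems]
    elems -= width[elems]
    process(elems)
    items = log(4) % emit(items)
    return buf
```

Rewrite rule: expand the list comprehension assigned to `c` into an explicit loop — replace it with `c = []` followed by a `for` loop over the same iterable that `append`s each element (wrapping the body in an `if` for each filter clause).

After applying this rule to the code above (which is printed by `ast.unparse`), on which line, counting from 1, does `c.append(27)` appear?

Transformed code:
def compute(items, total):
    for buf in width:
        handle(width)
        width = (items > width) + (width - 14)
    buf = (width >= 25) // 9
    width = print(2) // (elems >= buf)
    process(buf)
    c = []
    for total in elems:
        c.append(27)
    elems -= width[elems]
    process(elems)
    items = log(4) % emit(items)
    return buf

10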